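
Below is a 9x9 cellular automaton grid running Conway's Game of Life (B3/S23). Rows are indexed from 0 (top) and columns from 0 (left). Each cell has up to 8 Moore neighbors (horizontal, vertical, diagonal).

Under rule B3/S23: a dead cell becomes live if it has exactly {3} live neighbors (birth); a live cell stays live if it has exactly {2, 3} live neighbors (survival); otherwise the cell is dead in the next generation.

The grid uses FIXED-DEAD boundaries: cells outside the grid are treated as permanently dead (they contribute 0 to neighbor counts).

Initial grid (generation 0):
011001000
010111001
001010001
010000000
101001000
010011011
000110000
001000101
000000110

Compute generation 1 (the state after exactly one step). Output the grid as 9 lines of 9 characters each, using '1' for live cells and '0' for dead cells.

Simulating step by step:
Generation 0 (given above): 27 live cells
Generation 1: 32 live cells
(generation 1 grid is the final answer)

Answer: 011101000
010001000
011011000
011100000
101011100
011001100
001110101
000101100
000000110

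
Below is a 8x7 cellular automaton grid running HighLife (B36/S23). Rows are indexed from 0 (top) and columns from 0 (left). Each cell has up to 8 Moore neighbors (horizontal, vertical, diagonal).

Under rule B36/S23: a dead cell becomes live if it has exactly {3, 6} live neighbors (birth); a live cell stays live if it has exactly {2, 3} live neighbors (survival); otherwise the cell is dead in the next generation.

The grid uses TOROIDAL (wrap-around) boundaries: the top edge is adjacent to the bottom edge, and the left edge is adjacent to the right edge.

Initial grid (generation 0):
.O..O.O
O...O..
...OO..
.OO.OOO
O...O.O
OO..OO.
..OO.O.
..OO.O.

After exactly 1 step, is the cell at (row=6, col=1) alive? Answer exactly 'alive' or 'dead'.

Simulating step by step:
Generation 0 (given above): 25 live cells
Generation 1: 23 live cells
OOO.O.O
O...O..
OOO...O
.OO...O
..O....
OOO....
....OO.
.O...OO

Cell (6,1) at generation 1: 0 -> dead

Answer: dead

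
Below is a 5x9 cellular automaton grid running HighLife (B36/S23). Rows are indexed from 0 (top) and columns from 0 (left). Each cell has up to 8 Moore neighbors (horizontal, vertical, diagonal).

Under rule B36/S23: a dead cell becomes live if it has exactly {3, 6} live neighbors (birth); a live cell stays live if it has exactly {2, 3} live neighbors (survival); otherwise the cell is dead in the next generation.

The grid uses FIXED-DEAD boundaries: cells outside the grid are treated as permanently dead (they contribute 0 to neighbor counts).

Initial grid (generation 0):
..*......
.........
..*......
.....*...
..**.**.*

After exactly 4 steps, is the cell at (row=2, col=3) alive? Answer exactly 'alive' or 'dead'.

Simulating step by step:
Generation 0 (given above): 8 live cells
Generation 1: 8 live cells
.........
.........
.........
..*****..
....***..
Generation 2: 6 live cells
.........
.........
...***...
...*..*..
......*..
Generation 3: 6 live cells
.........
....*....
...***...
...*..*..
.........
Generation 4: 7 live cells
.........
...***...
...*.*...
...*.*...
.........

Cell (2,3) at generation 4: 1 -> alive

Answer: alive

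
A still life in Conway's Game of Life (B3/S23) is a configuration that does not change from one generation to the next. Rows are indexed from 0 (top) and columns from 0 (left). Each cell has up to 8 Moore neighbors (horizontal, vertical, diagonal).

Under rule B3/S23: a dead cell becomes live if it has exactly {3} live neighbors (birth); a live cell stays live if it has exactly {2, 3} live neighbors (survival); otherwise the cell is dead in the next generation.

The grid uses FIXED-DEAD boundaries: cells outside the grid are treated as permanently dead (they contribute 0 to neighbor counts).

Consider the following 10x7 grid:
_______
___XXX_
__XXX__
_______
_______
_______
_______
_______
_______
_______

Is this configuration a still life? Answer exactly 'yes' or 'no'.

Compute generation 1 and compare to generation 0 (given above):
Generation 1:
____X__
__X__X_
__X__X_
___X___
_______
_______
_______
_______
_______
_______
Cell (0,4) differs: gen0=0 vs gen1=1 -> NOT a still life.

Answer: no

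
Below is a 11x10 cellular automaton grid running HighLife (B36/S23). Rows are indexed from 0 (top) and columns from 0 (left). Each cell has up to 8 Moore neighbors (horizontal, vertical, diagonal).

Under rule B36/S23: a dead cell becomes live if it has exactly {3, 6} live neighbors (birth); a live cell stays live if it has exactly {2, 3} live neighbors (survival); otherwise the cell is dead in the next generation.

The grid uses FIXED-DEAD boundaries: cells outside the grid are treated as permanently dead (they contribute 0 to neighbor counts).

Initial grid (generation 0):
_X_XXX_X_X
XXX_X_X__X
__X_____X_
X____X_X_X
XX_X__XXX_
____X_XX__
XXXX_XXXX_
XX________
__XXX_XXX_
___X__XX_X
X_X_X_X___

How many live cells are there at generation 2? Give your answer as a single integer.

Simulating step by step:
Generation 0 (given above): 51 live cells
Generation 1: 48 live cells
XX_XXXX_X_
X___X_XX_X
X_XX_XXXXX
X_X______X
XX__X_____
____X_____
X_XXXX__X_
X_X____X__
_XXXXXX_X_
_X________
___X_XXX__
Generation 2: 44 live cells
XX_XX_X_X_
X_______XX
X_XXXX___X
XXX_XXXX_X
XX_X______
X_X_______
__X_XX____
XX__X__XX_
X__XXXXX__
_X________
______X___
Population at generation 2: 44

Answer: 44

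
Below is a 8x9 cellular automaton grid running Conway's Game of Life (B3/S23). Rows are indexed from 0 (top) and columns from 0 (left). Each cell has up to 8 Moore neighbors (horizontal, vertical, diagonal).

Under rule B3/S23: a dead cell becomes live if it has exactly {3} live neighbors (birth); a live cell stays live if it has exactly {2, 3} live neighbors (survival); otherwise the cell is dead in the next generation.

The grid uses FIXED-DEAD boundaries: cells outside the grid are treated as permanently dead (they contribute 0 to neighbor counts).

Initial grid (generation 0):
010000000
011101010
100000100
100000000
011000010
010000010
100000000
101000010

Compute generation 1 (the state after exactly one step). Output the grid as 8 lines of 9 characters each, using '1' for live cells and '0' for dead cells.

Answer: 010000000
111000100
101000100
100000000
111000000
111000000
100000000
010000000

Derivation:
Simulating step by step:
Generation 0 (given above): 18 live cells
Generation 1: 17 live cells
(generation 1 grid is the final answer)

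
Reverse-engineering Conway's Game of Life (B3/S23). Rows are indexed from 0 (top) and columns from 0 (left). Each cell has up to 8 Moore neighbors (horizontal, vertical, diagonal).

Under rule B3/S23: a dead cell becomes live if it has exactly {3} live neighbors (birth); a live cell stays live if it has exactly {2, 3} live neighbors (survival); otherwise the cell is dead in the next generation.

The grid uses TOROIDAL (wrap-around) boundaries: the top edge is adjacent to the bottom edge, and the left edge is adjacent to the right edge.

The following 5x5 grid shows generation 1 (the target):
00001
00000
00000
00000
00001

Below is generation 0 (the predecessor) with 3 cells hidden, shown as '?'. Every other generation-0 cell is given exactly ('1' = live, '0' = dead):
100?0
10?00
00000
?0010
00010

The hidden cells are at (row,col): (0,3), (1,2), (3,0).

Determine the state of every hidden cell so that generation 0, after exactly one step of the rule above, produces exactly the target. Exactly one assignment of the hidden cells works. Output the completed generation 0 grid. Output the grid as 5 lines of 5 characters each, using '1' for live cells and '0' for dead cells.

Answer: 10000
10000
00000
00010
00010

Derivation:
Hidden generation-0 cells (in order): (0,3), (1,2), (3,0).
A hidden cell only influences target cells in its own 3x3 neighborhood. Try each of the 2^3 = 8 assignments, step the completed generation 0 forward once under B3/S23, and compare with the target:
  (0,3)=0 (1,2)=0 (3,0)=0 -> step reproduces the target at every cell -> ACCEPT
  (0,3)=0 (1,2)=0 (3,0)=1 -> step gives (2,4)='1' but target has '0' -> reject
  (0,3)=0 (1,2)=1 (3,0)=0 -> step gives (0,1)='1' but target has '0' -> reject
  (0,3)=0 (1,2)=1 (3,0)=1 -> step gives (0,1)='1' but target has '0' -> reject
  (0,3)=1 (1,2)=0 (3,0)=0 -> step gives (0,4)='0' but target has '1' -> reject
  (0,3)=1 (1,2)=0 (3,0)=1 -> step gives (0,4)='0' but target has '1' -> reject
  (0,3)=1 (1,2)=1 (3,0)=0 -> step gives (0,1)='1' but target has '0' -> reject
  (0,3)=1 (1,2)=1 (3,0)=1 -> step gives (0,1)='1' but target has '0' -> reject
Unique solution: (0,3)=dead, (1,2)=dead, (3,0)=dead.
Check: live-neighbor counts of every cell in the completed generation 0:
12113
12002
11112
00212
11213
Applying B3/S23 to generation 0 with these counts gives:
00001
00000
00000
00000
00001
which matches the target exactly.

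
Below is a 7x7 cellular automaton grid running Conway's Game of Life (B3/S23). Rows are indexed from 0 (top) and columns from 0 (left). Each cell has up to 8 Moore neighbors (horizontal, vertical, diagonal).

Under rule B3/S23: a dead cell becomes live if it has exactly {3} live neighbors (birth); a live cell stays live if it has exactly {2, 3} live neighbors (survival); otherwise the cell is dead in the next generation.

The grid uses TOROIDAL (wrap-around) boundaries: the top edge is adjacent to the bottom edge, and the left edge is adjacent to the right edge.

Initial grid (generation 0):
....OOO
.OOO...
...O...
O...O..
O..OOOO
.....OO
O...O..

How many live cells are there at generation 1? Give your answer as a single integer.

Answer: 18

Derivation:
Simulating step by step:
Generation 0 (given above): 18 live cells
Generation 1: 18 live cells
OOO.OOO
..OO.O.
.O.OO..
O......
O..O...
...O...
O...O..
Population at generation 1: 18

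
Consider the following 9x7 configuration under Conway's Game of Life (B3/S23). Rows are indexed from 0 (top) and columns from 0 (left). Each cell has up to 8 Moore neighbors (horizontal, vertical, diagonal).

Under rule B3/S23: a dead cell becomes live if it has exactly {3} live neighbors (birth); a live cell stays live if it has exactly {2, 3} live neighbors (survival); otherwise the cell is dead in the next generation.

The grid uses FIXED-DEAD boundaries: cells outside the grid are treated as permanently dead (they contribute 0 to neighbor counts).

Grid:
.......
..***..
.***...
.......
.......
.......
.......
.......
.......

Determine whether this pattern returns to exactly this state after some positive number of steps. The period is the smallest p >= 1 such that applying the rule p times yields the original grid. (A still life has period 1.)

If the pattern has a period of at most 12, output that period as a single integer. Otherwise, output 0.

Answer: 2

Derivation:
Simulating and comparing each generation to the original:
Gen 0 (original, given above): 6 live cells
Gen 1: 6 live cells, differs from original
Gen 2: 6 live cells, MATCHES original -> period = 2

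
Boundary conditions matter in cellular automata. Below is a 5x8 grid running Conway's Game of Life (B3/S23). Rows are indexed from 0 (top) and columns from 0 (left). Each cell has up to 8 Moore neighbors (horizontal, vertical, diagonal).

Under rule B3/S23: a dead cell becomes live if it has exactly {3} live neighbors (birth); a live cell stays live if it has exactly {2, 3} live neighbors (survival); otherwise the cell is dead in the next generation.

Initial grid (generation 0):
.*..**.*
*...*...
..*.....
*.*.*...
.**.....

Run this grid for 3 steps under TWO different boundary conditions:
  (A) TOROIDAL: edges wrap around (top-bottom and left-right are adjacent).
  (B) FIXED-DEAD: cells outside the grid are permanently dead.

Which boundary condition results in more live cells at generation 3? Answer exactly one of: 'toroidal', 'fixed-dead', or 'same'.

Under TOROIDAL boundary, generation 3:
**...***
*..***.*
**.**...
...*....
........
Population = 15

Under FIXED-DEAD boundary, generation 3:
........
.....*..
.*......
........
.*.*....
Population = 4

Comparison: toroidal=15, fixed-dead=4 -> toroidal

Answer: toroidal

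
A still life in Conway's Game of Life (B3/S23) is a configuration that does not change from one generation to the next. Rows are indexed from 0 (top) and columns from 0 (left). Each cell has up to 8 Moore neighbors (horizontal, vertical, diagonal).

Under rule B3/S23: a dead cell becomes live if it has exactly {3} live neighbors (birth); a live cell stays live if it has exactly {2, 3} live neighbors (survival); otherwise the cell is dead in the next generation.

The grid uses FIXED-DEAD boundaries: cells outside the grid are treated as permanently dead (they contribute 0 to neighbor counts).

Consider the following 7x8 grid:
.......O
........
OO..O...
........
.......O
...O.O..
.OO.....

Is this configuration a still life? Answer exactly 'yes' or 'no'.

Answer: no

Derivation:
Compute generation 1 and compare to generation 0 (given above):
Generation 1:
........
........
........
........
........
..O.....
..O.....
Cell (0,7) differs: gen0=1 vs gen1=0 -> NOT a still life.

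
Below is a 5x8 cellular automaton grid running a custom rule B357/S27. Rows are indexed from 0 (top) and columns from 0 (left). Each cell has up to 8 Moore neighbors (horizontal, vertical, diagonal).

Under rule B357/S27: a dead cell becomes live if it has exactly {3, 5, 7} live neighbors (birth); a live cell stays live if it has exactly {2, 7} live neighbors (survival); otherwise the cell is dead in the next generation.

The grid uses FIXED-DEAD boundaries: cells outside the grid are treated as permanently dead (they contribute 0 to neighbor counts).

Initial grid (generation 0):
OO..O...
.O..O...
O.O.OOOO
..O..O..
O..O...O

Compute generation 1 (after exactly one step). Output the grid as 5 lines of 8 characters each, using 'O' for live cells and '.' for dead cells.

Answer: OO......
..O..OO.
..O.....
..O...OO
........

Derivation:
Simulating step by step:
Generation 0 (given above): 16 live cells
Generation 1: 9 live cells
(generation 1 grid is the final answer)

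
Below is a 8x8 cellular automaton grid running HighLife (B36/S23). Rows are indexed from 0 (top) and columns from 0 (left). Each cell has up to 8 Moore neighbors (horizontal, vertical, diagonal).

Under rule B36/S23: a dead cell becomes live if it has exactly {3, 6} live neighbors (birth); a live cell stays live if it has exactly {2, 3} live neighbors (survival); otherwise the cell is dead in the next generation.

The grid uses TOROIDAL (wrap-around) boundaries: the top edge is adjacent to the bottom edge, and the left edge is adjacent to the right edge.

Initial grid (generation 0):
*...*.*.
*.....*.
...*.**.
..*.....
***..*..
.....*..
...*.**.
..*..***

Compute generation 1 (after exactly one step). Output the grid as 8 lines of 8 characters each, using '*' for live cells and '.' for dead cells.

Simulating step by step:
Generation 0 (given above): 21 live cells
Generation 1: 20 live cells
(generation 1 grid is the final answer)

Answer: **.....*
....*.*.
.....***
..*****.
.**.....
.**..*..
.......*
...*....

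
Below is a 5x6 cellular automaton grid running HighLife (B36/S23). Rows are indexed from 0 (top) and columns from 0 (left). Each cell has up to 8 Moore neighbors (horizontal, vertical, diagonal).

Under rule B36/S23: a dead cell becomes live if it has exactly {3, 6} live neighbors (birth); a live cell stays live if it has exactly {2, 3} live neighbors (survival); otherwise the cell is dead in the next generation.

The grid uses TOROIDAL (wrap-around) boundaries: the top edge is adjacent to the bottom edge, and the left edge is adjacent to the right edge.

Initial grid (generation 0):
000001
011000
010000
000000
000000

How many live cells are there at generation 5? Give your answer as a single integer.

Simulating step by step:
Generation 0 (given above): 4 live cells
Generation 1: 5 live cells
000000
111000
011000
000000
000000
Generation 2: 5 live cells
010000
101000
101000
000000
000000
Generation 3: 3 live cells
010000
101000
000000
000000
000000
Generation 4: 2 live cells
010000
010000
000000
000000
000000
Generation 5: 0 live cells
000000
000000
000000
000000
000000
Population at generation 5: 0

Answer: 0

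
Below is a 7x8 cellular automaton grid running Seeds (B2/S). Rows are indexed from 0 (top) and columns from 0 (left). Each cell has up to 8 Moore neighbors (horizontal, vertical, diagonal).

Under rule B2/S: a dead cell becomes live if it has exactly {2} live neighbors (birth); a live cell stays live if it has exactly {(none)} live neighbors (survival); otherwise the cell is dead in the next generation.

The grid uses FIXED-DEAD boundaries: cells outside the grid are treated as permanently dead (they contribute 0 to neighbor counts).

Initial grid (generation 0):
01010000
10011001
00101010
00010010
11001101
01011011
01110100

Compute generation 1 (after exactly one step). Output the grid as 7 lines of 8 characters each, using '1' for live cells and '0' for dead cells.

Simulating step by step:
Generation 0 (given above): 25 live cells
Generation 1: 6 live cells
(generation 1 grid is the final answer)

Answer: 10000000
00000010
01000000
10000000
00000000
00000000
10000001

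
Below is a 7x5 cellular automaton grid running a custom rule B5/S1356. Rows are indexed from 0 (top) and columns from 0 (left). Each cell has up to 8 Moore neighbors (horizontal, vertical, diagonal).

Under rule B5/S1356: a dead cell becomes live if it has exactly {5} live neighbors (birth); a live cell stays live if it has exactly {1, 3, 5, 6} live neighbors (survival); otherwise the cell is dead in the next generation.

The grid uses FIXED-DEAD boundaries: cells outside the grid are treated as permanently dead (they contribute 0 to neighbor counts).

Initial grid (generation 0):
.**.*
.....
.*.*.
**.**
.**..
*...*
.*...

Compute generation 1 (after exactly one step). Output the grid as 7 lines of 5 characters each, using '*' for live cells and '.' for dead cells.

Answer: .**..
.....
.....
*..*.
..*..
.....
.*...

Derivation:
Simulating step by step:
Generation 0 (given above): 14 live cells
Generation 1: 6 live cells
(generation 1 grid is the final answer)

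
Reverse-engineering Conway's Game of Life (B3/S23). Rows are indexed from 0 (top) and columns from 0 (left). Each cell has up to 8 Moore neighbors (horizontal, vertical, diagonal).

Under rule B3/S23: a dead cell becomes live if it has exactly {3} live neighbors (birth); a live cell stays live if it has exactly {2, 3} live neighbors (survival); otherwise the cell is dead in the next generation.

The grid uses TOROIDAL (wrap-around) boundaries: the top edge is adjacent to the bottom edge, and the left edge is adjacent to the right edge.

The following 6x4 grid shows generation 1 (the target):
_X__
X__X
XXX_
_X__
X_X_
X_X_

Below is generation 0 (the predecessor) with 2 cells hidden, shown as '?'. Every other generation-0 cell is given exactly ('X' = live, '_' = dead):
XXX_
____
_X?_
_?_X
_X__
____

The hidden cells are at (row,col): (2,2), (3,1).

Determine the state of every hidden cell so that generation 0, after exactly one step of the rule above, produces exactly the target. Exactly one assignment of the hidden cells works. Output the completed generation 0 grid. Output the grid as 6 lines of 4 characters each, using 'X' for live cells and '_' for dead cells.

Hidden generation-0 cells (in order): (2,2), (3,1).
A hidden cell only influences target cells in its own 3x3 neighborhood. Try each of the 2^2 = 4 assignments, step the completed generation 0 forward once under B3/S23, and compare with the target:
  (2,2)=_ (3,1)=_ -> step gives (1,2)='X' but target has '_' -> reject
  (2,2)=_ (3,1)=X -> step gives (1,2)='X' but target has '_' -> reject
  (2,2)=X (3,1)=_ -> step gives (2,0)='_' but target has 'X' -> reject
  (2,2)=X (3,1)=X -> step reproduces the target at every cell -> ACCEPT
Unique solution: (2,2)=live, (3,1)=live.
Check: live-neighbor counts of every cell in the completed generation 0:
1212
3543
3232
4351
3131
3432
Applying B3/S23 to generation 0 with these counts gives:
_X__
X__X
XXX_
_X__
X_X_
X_X_
which matches the target exactly.

Answer: XXX_
____
_XX_
_X_X
_X__
____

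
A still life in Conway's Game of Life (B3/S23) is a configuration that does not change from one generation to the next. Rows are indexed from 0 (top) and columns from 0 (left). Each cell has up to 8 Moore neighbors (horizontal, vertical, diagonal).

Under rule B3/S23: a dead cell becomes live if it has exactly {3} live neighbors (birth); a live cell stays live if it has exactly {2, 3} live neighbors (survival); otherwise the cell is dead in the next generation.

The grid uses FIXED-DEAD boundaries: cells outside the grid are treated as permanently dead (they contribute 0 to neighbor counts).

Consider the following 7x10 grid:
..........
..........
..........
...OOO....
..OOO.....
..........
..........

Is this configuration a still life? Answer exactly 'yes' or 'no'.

Compute generation 1 and compare to generation 0 (given above):
Generation 1:
..........
..........
....O.....
..O..O....
..O..O....
...O......
..........
Cell (2,4) differs: gen0=0 vs gen1=1 -> NOT a still life.

Answer: no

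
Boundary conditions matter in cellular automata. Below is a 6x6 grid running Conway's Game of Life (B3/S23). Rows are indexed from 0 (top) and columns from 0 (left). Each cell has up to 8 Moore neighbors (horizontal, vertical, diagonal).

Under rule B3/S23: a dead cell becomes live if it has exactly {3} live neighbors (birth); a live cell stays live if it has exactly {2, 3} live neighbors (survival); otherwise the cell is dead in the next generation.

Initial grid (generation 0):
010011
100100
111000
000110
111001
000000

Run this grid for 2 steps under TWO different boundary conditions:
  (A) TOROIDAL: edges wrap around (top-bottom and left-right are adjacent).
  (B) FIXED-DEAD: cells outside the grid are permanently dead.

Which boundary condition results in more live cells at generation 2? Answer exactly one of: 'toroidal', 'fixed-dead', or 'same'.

Answer: fixed-dead

Derivation:
Under TOROIDAL boundary, generation 2:
000000
001000
111000
000000
110000
001000
Population = 7

Under FIXED-DEAD boundary, generation 2:
000110
101011
111001
100001
010010
010100
Population = 16

Comparison: toroidal=7, fixed-dead=16 -> fixed-dead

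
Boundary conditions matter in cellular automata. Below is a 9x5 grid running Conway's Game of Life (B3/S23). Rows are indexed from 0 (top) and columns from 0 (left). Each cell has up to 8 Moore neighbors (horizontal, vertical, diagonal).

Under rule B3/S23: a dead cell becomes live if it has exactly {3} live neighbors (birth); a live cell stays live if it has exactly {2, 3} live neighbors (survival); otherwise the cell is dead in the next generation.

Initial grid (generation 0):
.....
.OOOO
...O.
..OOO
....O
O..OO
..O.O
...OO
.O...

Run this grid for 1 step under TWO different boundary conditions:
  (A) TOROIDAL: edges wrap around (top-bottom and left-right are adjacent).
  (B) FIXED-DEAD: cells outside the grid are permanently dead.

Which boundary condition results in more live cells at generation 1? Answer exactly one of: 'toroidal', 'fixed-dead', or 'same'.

Under TOROIDAL boundary, generation 1:
OO.O.
..OOO
OO...
..O.O
..O..
O....
..O..
O.OOO
.....
Population = 17

Under FIXED-DEAD boundary, generation 1:
..OO.
..OOO
.O...
..O.O
..O..
....O
..O..
..OOO
.....
Population = 14

Comparison: toroidal=17, fixed-dead=14 -> toroidal

Answer: toroidal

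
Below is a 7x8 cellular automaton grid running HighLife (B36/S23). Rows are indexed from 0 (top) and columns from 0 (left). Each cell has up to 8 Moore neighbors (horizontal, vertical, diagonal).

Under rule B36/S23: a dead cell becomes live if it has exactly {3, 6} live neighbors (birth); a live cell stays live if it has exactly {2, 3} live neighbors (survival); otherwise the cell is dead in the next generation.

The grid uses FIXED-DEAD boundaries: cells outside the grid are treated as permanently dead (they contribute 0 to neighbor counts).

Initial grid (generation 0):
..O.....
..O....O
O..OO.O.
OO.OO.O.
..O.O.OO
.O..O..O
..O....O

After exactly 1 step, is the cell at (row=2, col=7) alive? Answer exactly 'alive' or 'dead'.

Simulating step by step:
Generation 0 (given above): 21 live cells
Generation 1: 19 live cells
........
.OO.....
O...O.OO
OO...OO.
O.O.O.OO
.OO..O.O
........

Cell (2,7) at generation 1: 1 -> alive

Answer: alive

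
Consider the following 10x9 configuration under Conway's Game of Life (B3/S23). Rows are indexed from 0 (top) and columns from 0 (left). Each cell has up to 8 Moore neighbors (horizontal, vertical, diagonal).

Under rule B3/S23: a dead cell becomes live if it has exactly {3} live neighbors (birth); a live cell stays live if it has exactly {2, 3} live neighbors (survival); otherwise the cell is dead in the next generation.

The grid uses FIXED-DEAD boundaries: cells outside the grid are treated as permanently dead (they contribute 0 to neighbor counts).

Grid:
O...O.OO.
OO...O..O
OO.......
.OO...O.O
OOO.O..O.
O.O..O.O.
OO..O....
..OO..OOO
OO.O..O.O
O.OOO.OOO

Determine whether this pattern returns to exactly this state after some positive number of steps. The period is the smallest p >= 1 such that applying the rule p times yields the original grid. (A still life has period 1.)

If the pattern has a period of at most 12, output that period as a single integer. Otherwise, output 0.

Answer: 0

Derivation:
Simulating and comparing each generation to the original:
Gen 0 (original, given above): 43 live cells
Gen 1: 36 live cells, differs from original
Gen 2: 23 live cells, differs from original
Gen 3: 23 live cells, differs from original
Gen 4: 25 live cells, differs from original
Gen 5: 26 live cells, differs from original
Gen 6: 21 live cells, differs from original
Gen 7: 17 live cells, differs from original
Gen 8: 20 live cells, differs from original
Gen 9: 20 live cells, differs from original
Gen 10: 17 live cells, differs from original
Gen 11: 11 live cells, differs from original
Gen 12: 12 live cells, differs from original
No period found within 12 steps.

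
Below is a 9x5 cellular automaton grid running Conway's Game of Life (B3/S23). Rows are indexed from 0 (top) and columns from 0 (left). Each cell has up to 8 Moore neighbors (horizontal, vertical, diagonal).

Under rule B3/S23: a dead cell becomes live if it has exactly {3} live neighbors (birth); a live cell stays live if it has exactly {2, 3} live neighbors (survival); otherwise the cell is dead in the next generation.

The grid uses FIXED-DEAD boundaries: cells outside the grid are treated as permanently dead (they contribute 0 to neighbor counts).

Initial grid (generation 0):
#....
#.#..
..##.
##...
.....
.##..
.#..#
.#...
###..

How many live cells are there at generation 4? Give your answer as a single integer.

Simulating step by step:
Generation 0 (given above): 15 live cells
Generation 1: 17 live cells
.#...
..##.
#.##.
.##..
#.#..
.##..
##...
.....
###..
Generation 2: 11 live cells
..#..
...#.
.....
#....
#..#.
..#..
###..
..#..
.#...
Generation 3: 8 live cells
.....
.....
.....
.....
.#...
#.##.
..##.
#.#..
.....
Generation 4: 6 live cells
.....
.....
.....
.....
.##..
...#.
.....
.###.
.....
Population at generation 4: 6

Answer: 6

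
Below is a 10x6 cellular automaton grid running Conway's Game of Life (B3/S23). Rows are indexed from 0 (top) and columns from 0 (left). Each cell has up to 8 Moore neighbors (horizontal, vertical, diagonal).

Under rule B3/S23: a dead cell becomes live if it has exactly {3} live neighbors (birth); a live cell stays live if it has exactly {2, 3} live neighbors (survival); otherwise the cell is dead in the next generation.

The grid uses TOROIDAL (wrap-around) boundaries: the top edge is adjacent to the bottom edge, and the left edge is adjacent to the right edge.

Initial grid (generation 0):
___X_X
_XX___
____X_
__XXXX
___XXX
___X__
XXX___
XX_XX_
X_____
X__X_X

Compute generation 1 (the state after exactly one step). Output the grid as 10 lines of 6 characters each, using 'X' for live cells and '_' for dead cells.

Answer: _X_X_X
__XXX_
_X__XX
__X___
_____X
XX_X_X
X___XX
___X__
__XX__
X____X

Derivation:
Simulating step by step:
Generation 0 (given above): 24 live cells
Generation 1: 23 live cells
(generation 1 grid is the final answer)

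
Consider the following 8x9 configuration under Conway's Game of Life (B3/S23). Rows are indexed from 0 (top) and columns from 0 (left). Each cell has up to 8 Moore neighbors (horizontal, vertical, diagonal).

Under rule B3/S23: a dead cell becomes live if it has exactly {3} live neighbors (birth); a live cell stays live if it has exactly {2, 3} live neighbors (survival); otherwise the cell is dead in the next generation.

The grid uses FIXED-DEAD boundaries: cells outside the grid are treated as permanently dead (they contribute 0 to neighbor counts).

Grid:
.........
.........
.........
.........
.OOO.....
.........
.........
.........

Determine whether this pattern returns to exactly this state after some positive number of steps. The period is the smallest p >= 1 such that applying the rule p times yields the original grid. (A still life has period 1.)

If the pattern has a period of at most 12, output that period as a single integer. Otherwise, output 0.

Answer: 2

Derivation:
Simulating and comparing each generation to the original:
Gen 0 (original, given above): 3 live cells
Gen 1: 3 live cells, differs from original
Gen 2: 3 live cells, MATCHES original -> period = 2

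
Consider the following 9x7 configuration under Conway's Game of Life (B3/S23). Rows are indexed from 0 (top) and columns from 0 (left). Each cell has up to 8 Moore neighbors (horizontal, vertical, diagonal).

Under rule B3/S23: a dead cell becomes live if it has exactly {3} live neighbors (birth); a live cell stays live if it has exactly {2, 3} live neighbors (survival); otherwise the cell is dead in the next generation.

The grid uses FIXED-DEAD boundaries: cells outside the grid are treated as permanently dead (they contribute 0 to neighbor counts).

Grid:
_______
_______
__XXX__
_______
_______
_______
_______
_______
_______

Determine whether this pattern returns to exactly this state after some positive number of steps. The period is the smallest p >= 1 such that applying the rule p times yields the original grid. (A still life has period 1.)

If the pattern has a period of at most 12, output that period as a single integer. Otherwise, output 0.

Simulating and comparing each generation to the original:
Gen 0 (original, given above): 3 live cells
Gen 1: 3 live cells, differs from original
Gen 2: 3 live cells, MATCHES original -> period = 2

Answer: 2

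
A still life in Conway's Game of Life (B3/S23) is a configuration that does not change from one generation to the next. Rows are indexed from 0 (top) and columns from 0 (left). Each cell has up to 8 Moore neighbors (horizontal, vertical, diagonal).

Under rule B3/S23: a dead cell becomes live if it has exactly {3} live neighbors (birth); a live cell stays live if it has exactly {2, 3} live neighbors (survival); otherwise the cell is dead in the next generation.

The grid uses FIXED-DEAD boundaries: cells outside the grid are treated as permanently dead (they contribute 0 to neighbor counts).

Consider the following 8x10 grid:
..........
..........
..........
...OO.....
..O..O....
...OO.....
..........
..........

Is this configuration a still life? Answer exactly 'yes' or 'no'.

Compute generation 1 and compare to generation 0 (given above):
Generation 1:
..........
..........
..........
...OO.....
..O..O....
...OO.....
..........
..........
The grids are IDENTICAL -> still life.

Answer: yes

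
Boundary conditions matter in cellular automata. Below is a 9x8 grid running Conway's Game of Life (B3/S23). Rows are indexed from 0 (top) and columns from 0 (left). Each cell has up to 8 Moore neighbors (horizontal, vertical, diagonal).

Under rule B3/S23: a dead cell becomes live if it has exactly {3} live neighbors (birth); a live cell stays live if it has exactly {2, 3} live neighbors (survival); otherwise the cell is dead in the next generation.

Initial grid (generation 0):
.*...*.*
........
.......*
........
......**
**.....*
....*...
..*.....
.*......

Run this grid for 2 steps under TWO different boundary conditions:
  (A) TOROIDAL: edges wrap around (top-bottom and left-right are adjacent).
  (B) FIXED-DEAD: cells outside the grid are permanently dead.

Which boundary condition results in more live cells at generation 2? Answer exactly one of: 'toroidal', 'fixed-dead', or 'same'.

Answer: toroidal

Derivation:
Under TOROIDAL boundary, generation 2:
*.......
.......*
......*.
......**
.....*..
.*....*.
**......
..*.....
**......
Population = 13

Under FIXED-DEAD boundary, generation 2:
........
........
......**
......**
.....*..
......**
........
........
........
Population = 7

Comparison: toroidal=13, fixed-dead=7 -> toroidal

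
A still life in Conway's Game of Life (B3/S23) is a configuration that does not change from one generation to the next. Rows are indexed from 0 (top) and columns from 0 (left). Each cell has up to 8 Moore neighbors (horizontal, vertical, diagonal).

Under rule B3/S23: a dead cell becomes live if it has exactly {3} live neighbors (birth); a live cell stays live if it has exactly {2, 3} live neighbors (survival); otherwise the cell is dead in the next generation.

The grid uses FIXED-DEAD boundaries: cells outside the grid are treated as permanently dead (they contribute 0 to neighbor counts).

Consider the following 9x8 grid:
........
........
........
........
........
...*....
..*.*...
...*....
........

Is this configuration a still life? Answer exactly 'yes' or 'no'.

Compute generation 1 and compare to generation 0 (given above):
Generation 1:
........
........
........
........
........
...*....
..*.*...
...*....
........
The grids are IDENTICAL -> still life.

Answer: yes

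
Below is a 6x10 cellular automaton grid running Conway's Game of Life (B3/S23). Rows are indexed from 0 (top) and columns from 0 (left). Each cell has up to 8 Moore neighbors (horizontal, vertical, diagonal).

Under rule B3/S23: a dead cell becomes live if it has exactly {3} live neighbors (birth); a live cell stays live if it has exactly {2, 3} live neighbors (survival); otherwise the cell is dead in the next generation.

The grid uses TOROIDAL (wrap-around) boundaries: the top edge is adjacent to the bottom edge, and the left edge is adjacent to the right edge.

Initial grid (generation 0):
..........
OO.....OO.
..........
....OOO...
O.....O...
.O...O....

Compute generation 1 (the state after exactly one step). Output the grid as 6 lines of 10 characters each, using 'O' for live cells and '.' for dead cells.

Answer: OO........
..........
.....OOO..
.....OO...
....O.O...
..........

Derivation:
Simulating step by step:
Generation 0 (given above): 11 live cells
Generation 1: 9 live cells
(generation 1 grid is the final answer)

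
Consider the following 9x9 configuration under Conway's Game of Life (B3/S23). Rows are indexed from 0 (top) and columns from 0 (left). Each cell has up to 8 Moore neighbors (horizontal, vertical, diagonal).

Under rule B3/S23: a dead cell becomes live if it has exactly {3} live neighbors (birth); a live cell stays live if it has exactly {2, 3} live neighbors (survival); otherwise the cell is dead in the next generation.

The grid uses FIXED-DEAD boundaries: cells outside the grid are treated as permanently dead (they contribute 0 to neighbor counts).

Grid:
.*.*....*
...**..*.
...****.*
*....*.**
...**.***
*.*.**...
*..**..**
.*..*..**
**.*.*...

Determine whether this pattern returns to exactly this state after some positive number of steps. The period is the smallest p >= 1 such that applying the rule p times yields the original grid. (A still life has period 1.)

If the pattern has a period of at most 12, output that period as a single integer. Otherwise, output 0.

Answer: 0

Derivation:
Simulating and comparing each generation to the original:
Gen 0 (original, given above): 37 live cells
Gen 1: 27 live cells, differs from original
Gen 2: 25 live cells, differs from original
Gen 3: 28 live cells, differs from original
Gen 4: 27 live cells, differs from original
Gen 5: 27 live cells, differs from original
Gen 6: 25 live cells, differs from original
Gen 7: 24 live cells, differs from original
Gen 8: 26 live cells, differs from original
Gen 9: 22 live cells, differs from original
Gen 10: 23 live cells, differs from original
Gen 11: 24 live cells, differs from original
Gen 12: 25 live cells, differs from original
No period found within 12 steps.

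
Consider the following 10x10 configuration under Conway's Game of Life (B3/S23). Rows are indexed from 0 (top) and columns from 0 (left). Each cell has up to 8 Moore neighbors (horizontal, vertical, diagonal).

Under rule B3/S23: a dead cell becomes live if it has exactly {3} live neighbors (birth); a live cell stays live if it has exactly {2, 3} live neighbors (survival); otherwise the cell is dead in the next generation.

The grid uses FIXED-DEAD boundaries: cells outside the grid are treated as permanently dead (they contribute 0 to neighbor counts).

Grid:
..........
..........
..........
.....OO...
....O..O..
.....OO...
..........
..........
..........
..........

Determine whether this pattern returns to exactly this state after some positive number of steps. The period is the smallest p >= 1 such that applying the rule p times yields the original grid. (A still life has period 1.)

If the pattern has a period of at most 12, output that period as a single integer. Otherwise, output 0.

Simulating and comparing each generation to the original:
Gen 0 (original, given above): 6 live cells
Gen 1: 6 live cells, MATCHES original -> period = 1

Answer: 1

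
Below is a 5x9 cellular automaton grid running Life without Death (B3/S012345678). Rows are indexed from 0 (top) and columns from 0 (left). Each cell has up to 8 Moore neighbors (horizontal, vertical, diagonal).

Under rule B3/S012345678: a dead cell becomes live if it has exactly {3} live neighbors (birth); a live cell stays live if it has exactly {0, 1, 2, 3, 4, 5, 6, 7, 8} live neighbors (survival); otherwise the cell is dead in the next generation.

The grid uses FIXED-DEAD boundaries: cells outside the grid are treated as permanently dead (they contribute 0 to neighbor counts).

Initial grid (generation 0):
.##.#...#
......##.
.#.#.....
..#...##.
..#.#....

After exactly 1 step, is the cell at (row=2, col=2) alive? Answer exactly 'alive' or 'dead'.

Answer: alive

Derivation:
Simulating step by step:
Generation 0 (given above): 13 live cells
Generation 1: 19 live cells
.##.#..##
.#.#..##.
.###.....
.##...##.
..###....

Cell (2,2) at generation 1: 1 -> alive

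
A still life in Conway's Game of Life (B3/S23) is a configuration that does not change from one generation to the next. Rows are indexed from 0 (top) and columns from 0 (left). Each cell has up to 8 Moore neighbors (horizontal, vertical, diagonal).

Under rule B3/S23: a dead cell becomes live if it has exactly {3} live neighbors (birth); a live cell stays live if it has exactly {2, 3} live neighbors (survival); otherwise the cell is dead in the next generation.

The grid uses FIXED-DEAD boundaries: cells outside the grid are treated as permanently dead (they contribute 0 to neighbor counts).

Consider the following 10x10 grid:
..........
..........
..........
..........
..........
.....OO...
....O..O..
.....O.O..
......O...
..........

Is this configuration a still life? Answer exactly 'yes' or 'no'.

Answer: yes

Derivation:
Compute generation 1 and compare to generation 0 (given above):
Generation 1:
..........
..........
..........
..........
..........
.....OO...
....O..O..
.....O.O..
......O...
..........
The grids are IDENTICAL -> still life.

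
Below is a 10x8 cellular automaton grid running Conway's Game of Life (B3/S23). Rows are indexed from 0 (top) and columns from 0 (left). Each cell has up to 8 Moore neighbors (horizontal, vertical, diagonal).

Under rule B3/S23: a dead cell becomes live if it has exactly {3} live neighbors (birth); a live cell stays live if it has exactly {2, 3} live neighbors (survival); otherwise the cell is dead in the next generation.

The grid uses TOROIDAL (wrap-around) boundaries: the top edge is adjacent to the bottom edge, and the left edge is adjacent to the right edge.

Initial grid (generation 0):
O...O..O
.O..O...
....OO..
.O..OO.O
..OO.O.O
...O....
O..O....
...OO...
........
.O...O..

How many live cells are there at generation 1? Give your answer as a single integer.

Answer: 23

Derivation:
Simulating step by step:
Generation 0 (given above): 22 live cells
Generation 1: 23 live cells
OO..OO..
O..OO...
O..O..O.
O.O.....
O.OO.O..
...O....
..OO....
...OO...
....O...
O.......
Population at generation 1: 23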